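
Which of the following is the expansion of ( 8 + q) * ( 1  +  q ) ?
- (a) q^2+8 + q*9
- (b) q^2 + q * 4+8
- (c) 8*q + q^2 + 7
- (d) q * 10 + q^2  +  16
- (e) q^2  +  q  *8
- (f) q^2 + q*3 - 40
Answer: a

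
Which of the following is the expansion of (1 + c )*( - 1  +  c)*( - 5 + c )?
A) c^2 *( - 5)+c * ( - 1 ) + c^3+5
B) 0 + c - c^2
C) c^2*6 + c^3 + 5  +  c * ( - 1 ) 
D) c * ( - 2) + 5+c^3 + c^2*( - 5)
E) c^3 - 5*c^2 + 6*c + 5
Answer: A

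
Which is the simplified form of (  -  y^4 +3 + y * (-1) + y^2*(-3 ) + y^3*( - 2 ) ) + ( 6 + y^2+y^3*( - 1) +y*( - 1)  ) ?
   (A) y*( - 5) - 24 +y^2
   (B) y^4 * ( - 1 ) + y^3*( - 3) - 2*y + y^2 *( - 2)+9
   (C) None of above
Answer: B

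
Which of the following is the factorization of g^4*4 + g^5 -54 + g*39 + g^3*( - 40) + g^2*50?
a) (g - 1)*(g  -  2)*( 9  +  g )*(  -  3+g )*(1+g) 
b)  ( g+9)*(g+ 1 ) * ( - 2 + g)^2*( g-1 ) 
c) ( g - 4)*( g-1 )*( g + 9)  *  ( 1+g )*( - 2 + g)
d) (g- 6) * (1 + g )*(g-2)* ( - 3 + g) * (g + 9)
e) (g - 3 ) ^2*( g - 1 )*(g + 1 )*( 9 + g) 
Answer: a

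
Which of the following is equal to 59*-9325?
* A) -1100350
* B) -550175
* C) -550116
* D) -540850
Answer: B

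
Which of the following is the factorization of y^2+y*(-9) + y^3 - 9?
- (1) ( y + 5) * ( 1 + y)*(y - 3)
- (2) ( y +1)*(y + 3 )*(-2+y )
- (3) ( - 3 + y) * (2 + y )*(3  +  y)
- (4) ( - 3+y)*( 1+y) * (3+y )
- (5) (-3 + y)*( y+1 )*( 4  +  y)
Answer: 4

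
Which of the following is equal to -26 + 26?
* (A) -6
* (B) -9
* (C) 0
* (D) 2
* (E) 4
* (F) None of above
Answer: C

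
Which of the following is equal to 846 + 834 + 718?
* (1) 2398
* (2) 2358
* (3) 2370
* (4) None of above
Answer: 1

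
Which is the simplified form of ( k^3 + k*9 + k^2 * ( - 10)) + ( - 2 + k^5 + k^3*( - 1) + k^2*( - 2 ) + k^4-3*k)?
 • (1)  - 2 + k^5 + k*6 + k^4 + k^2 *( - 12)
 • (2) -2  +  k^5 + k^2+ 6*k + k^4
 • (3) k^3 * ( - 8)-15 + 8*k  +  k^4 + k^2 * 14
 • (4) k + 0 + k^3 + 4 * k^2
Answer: 1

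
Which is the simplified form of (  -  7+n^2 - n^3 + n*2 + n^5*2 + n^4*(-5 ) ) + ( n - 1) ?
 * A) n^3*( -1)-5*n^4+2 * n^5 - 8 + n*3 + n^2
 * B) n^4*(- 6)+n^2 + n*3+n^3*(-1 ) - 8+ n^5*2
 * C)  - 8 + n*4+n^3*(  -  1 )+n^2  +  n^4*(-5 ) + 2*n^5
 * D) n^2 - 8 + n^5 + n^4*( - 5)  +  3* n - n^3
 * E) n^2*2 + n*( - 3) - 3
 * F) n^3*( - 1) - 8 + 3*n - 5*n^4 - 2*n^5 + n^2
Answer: A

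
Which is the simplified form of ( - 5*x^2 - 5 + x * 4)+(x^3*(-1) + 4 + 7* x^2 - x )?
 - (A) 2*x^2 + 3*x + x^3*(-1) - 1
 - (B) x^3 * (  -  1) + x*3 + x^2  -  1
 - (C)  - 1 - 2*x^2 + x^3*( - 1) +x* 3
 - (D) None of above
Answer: A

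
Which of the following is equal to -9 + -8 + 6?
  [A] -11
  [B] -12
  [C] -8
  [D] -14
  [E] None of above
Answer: A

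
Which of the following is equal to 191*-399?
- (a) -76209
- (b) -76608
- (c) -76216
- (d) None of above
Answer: a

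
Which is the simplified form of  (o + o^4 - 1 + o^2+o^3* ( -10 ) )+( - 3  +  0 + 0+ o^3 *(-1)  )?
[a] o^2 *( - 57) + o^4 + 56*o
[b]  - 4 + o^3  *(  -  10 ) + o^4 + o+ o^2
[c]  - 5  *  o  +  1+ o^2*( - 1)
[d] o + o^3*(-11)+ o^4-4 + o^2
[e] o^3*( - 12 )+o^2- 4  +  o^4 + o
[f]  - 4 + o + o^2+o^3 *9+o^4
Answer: d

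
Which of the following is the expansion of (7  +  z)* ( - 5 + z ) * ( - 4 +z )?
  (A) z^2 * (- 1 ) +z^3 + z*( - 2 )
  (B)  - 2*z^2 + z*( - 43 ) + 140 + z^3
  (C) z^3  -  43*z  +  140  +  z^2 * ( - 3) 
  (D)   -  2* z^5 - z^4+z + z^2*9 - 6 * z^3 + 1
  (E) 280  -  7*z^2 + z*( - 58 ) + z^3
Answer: B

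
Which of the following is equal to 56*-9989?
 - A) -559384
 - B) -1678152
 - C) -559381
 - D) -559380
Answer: A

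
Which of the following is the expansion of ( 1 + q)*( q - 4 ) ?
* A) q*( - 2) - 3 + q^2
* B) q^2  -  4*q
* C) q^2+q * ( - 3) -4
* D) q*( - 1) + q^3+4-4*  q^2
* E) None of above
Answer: C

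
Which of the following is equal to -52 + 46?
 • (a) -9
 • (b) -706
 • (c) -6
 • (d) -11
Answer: c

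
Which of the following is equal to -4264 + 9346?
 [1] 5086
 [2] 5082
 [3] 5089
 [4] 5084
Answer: 2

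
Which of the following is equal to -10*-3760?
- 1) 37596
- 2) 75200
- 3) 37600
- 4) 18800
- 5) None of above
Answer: 3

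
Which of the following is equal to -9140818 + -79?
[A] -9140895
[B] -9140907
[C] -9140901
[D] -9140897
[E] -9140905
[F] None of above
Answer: D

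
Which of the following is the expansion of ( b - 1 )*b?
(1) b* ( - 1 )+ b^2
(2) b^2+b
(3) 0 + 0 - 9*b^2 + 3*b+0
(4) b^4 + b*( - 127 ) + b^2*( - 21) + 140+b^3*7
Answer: 1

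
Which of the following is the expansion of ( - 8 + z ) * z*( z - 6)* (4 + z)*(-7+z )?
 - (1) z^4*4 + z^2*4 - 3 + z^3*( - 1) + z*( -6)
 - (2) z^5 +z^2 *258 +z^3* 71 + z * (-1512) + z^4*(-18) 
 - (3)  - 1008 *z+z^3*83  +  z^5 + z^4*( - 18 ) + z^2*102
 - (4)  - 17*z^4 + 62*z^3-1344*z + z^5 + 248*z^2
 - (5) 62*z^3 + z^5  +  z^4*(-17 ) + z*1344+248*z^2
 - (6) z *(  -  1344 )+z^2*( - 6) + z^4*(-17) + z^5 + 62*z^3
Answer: 4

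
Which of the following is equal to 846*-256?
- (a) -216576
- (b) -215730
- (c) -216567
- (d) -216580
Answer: a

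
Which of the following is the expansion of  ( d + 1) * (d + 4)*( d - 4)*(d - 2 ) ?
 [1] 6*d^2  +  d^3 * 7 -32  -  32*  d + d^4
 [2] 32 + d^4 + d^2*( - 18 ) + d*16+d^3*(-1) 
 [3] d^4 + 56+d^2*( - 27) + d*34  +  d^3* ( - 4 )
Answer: 2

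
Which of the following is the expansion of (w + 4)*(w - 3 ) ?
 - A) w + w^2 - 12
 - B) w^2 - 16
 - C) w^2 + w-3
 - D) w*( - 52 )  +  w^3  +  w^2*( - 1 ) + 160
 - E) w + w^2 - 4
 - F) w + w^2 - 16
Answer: A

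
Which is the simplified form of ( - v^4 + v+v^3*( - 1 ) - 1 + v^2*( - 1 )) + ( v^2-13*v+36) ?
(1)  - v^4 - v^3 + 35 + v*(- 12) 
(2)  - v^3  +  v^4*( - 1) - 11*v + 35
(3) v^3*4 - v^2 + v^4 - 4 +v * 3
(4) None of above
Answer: 1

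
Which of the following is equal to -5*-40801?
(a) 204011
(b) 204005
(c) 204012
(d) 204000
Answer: b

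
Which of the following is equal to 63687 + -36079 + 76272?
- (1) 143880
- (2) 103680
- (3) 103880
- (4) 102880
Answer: 3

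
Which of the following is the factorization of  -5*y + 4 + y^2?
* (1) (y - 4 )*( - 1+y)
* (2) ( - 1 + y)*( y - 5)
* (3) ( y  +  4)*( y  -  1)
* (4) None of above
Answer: 1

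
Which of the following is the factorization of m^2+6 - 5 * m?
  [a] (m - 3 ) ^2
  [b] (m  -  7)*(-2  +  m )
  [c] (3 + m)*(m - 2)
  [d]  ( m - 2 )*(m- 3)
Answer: d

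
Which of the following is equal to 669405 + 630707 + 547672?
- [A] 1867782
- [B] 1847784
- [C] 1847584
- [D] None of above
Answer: B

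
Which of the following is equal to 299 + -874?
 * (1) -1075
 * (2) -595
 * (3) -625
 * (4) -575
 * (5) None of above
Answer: 4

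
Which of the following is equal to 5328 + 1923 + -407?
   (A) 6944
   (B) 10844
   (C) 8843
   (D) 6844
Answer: D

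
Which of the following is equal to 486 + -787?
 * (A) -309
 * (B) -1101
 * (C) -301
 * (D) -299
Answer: C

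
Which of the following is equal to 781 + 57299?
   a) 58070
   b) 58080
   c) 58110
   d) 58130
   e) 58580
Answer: b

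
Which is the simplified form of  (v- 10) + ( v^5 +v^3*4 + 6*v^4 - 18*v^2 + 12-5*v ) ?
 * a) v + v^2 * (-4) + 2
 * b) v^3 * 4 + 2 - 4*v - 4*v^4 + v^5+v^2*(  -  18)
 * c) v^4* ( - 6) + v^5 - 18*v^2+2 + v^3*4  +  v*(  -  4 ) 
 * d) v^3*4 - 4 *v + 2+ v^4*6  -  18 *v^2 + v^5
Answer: d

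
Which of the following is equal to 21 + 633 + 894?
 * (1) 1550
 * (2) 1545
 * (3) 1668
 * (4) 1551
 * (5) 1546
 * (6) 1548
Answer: 6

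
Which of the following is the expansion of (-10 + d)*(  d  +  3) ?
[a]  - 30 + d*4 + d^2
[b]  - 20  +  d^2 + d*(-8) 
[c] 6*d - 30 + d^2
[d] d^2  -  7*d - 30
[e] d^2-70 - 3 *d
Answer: d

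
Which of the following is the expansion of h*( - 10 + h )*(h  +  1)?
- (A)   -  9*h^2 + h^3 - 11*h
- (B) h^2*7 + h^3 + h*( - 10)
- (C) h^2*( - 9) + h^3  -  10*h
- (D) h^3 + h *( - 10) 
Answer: C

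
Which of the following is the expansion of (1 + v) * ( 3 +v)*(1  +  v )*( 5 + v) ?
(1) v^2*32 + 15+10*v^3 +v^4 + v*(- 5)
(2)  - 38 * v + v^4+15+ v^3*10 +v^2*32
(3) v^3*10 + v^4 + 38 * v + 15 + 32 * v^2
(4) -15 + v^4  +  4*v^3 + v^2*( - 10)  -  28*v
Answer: 3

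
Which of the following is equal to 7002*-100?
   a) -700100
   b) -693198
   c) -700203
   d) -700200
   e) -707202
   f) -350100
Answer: d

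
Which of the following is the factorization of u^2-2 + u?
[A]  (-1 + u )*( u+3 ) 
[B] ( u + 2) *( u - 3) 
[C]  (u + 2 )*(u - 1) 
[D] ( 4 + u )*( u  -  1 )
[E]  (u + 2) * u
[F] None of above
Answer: C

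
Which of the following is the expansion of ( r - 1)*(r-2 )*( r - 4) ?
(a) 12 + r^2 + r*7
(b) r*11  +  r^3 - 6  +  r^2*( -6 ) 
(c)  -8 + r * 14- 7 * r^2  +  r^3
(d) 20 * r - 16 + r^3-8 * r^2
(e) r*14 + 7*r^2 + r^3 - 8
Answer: c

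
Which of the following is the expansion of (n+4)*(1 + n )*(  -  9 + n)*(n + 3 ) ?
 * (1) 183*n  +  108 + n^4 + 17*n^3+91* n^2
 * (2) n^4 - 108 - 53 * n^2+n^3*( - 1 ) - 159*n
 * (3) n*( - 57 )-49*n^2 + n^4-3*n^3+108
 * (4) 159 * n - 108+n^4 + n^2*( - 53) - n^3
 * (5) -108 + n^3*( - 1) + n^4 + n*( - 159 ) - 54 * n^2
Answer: 2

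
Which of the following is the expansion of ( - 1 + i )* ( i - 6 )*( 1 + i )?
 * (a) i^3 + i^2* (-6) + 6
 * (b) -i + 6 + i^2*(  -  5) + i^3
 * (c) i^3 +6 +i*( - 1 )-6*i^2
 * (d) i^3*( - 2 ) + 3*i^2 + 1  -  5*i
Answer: c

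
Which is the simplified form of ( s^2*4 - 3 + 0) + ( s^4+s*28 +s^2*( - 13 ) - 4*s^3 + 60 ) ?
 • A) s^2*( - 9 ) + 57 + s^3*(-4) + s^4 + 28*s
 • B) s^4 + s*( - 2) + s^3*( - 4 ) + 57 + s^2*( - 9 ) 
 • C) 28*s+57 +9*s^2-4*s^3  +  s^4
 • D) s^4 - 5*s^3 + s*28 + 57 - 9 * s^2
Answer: A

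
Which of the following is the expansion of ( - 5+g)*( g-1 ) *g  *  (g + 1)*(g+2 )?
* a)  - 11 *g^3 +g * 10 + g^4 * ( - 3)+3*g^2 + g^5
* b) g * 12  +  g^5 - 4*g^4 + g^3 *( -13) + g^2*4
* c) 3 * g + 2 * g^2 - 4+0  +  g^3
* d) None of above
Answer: a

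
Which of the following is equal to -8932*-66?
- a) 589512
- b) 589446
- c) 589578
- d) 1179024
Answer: a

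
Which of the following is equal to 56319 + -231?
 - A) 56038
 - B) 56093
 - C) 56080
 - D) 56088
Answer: D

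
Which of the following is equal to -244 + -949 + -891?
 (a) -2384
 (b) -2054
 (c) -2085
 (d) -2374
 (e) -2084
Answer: e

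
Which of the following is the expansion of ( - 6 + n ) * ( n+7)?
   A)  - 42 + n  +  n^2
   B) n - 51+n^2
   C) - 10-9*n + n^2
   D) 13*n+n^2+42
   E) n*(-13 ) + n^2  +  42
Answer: A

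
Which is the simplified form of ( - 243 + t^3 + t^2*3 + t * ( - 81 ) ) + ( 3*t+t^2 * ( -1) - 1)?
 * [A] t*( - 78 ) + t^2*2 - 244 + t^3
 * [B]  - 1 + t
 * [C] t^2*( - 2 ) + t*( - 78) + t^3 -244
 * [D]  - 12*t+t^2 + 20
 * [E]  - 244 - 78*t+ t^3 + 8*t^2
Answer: A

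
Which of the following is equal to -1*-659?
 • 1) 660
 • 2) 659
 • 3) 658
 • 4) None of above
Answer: 2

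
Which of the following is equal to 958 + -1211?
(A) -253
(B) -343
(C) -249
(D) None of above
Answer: A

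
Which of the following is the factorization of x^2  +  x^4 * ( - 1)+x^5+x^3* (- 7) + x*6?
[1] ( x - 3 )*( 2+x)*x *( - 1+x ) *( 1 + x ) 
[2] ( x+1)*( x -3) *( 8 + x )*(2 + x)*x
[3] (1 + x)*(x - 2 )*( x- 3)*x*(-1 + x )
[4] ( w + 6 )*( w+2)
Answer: 1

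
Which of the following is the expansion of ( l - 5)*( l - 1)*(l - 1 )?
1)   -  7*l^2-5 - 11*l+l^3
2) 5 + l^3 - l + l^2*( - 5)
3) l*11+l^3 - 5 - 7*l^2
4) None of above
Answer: 3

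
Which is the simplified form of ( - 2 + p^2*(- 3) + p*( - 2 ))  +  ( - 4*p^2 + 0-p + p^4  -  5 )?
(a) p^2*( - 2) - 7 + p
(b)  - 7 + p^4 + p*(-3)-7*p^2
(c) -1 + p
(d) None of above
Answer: b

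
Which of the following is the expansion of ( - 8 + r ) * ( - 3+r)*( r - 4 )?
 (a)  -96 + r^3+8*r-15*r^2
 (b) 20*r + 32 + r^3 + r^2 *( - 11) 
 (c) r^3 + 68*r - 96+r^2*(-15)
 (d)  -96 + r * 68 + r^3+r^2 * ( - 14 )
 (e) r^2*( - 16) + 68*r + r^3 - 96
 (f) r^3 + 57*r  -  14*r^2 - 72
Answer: c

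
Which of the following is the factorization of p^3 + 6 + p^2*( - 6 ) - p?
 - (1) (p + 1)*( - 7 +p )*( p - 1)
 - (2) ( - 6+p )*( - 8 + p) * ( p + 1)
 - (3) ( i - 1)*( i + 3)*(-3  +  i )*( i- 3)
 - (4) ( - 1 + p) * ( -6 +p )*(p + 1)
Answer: 4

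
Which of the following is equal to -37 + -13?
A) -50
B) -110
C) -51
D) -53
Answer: A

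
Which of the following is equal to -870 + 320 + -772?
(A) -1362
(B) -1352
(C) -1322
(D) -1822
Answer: C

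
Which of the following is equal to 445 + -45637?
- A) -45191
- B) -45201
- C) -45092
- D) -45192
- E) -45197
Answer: D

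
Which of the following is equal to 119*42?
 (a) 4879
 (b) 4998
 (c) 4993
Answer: b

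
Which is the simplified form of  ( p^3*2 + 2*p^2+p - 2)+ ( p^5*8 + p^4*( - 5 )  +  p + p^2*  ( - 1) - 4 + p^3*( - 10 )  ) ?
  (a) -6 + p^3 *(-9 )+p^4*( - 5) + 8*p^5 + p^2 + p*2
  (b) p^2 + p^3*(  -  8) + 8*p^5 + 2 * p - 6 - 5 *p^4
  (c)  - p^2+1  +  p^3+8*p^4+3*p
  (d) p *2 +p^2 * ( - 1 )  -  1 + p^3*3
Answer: b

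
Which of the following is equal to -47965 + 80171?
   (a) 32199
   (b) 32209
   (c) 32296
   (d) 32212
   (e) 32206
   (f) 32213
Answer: e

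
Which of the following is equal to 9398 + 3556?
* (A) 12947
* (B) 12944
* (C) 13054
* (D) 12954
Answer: D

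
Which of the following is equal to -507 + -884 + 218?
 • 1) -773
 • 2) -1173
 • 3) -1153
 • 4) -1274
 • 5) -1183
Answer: 2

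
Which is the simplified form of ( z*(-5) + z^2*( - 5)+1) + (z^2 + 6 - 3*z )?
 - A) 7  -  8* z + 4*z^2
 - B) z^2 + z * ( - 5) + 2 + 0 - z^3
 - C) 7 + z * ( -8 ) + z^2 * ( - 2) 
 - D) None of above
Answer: D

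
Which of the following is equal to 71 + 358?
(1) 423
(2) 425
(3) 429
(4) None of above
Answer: 3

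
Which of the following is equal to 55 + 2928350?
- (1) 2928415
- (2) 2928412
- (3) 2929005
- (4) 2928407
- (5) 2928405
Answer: 5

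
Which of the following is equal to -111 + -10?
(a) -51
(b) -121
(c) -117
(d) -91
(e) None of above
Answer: b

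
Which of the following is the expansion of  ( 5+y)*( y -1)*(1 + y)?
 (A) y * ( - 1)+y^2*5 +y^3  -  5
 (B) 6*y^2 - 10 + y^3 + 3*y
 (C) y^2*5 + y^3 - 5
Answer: A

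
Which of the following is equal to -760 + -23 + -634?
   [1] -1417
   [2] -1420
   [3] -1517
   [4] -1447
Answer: 1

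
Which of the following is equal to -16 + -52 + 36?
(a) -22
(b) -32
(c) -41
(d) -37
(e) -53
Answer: b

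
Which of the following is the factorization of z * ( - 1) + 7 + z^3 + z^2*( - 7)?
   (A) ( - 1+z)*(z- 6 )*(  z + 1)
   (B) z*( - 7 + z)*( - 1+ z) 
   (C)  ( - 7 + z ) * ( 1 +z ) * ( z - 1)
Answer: C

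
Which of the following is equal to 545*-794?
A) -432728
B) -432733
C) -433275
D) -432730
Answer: D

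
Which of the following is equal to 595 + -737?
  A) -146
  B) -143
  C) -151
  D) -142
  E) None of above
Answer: D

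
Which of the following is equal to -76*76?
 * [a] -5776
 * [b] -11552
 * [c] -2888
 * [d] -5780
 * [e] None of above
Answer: a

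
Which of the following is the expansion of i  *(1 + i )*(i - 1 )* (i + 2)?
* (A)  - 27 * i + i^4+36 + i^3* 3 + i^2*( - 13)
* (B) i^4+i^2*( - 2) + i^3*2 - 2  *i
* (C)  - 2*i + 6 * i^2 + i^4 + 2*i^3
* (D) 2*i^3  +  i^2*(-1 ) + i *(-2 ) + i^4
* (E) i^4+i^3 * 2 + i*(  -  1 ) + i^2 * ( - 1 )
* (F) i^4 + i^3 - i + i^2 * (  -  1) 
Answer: D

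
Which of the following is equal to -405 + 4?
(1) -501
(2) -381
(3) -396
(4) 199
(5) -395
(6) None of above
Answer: 6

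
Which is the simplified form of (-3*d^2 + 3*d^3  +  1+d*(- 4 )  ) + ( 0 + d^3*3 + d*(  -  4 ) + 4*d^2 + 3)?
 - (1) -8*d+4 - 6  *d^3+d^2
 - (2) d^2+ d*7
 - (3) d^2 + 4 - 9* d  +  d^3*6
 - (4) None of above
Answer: 4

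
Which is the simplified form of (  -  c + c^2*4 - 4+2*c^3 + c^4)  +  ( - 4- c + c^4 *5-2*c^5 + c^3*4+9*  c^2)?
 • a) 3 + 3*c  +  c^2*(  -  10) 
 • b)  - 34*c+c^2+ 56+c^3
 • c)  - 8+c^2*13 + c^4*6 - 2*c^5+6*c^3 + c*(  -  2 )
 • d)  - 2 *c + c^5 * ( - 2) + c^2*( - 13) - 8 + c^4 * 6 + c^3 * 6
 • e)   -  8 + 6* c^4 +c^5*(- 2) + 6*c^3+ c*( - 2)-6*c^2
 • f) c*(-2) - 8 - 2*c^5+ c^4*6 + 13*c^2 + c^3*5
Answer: c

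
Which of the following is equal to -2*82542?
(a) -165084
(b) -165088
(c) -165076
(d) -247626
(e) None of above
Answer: a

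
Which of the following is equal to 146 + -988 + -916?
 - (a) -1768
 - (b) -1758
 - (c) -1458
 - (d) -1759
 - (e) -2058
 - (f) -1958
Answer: b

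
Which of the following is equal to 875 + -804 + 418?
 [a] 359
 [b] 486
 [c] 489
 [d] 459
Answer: c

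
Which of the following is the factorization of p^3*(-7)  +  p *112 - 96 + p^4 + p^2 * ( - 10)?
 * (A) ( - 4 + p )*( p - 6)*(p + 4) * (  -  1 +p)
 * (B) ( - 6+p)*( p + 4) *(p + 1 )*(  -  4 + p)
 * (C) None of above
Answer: A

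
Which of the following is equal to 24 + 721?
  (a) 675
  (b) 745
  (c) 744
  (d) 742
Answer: b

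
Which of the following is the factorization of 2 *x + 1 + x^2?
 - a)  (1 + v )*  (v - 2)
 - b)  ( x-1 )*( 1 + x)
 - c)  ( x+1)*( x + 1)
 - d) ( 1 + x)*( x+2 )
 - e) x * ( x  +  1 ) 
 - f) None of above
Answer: c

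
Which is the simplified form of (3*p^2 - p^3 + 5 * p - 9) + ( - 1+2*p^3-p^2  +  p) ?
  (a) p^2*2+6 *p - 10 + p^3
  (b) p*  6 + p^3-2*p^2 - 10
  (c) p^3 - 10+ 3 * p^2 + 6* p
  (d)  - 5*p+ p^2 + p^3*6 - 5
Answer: a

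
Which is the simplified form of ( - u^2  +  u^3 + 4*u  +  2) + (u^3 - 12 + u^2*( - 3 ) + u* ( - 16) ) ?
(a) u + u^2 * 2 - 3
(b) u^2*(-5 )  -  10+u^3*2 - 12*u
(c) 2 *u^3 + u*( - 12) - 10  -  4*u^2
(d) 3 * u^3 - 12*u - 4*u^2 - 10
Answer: c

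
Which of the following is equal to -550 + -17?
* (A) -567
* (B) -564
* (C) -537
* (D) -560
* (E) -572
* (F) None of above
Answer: A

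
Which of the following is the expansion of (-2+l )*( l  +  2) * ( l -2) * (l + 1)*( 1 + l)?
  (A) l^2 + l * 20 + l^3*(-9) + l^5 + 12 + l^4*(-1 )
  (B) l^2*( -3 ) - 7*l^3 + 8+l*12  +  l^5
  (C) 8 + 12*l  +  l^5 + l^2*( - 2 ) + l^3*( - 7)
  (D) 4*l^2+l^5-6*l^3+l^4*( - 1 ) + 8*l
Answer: C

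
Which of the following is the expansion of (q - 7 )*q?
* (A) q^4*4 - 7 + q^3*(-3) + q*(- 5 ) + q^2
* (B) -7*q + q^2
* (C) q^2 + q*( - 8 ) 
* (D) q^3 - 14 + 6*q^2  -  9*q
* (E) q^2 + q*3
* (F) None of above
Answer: B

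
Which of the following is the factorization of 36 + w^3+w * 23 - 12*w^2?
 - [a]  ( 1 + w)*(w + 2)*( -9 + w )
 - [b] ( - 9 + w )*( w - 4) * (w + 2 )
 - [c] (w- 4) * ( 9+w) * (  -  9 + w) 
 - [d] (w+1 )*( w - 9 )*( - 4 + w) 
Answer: d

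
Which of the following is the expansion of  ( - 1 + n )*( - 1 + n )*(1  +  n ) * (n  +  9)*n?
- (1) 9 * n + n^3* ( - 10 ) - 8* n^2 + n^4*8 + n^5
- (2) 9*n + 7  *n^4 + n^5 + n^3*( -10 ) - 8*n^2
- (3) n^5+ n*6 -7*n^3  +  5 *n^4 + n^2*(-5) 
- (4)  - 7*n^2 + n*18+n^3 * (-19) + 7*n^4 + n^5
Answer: 1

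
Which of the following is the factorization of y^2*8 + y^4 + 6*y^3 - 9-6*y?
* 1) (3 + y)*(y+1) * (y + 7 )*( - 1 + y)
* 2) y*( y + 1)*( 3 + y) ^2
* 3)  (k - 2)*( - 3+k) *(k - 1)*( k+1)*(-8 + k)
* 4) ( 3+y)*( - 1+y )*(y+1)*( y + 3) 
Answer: 4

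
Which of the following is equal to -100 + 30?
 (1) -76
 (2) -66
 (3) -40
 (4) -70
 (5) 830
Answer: 4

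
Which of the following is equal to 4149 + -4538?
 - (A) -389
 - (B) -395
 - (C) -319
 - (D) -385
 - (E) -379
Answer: A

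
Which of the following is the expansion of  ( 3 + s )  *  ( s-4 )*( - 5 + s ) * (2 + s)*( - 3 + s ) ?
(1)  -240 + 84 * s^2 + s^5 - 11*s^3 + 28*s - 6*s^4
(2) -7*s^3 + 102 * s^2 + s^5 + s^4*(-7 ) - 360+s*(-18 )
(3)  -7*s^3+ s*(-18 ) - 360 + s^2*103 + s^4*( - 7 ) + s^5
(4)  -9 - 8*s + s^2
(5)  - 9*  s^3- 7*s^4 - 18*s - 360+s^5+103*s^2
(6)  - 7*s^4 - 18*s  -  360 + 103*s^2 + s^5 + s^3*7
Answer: 3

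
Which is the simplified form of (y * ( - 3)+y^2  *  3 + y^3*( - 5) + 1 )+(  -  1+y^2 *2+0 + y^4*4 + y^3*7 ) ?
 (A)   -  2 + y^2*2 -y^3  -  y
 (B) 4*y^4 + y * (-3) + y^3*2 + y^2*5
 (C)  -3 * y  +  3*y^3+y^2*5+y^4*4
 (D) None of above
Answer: B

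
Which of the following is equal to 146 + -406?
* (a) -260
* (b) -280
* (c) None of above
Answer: a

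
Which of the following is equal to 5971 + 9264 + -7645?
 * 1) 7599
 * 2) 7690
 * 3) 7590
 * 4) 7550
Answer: 3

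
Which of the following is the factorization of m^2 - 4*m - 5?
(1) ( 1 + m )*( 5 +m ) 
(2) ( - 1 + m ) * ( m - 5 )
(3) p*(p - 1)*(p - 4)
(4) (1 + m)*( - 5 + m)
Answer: 4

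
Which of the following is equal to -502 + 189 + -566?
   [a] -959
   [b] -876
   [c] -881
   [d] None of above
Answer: d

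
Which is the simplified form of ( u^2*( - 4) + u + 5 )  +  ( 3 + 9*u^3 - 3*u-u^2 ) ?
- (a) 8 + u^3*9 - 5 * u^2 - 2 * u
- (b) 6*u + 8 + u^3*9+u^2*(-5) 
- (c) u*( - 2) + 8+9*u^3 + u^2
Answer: a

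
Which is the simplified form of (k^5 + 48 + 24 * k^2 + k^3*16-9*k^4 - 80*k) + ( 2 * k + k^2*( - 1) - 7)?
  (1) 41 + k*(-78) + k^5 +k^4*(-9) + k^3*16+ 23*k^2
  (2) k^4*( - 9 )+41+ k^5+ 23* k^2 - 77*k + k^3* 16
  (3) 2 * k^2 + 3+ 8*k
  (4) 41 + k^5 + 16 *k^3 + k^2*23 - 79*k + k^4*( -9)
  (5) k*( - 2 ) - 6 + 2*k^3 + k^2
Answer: 1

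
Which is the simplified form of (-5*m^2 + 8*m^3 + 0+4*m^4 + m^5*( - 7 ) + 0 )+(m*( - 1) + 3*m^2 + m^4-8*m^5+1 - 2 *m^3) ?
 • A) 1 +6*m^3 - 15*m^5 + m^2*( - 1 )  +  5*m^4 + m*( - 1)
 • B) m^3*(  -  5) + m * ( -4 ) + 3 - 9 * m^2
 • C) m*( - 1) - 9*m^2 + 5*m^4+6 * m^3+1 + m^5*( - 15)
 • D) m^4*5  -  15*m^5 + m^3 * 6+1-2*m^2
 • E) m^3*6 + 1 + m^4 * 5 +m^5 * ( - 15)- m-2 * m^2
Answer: E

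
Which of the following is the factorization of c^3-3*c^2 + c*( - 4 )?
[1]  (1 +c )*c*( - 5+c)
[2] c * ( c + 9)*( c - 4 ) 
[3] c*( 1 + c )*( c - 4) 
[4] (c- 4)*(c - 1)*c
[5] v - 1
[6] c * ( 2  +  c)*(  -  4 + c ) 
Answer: 3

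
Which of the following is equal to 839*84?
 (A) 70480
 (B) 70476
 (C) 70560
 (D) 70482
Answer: B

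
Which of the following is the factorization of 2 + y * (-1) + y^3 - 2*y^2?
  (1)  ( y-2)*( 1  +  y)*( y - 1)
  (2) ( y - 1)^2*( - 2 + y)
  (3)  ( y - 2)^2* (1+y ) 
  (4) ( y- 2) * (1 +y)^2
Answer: 1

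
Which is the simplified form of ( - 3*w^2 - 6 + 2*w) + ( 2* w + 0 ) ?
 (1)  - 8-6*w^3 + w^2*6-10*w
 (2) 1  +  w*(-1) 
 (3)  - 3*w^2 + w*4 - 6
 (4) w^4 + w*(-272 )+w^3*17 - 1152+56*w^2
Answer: 3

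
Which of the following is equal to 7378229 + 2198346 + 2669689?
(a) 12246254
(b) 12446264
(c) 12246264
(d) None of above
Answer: c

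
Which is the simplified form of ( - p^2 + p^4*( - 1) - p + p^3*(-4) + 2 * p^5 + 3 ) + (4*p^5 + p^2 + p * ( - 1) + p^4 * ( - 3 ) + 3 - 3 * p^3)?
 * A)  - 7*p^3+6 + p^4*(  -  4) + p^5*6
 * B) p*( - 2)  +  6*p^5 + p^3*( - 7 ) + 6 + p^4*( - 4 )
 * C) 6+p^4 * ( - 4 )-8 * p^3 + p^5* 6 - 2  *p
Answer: B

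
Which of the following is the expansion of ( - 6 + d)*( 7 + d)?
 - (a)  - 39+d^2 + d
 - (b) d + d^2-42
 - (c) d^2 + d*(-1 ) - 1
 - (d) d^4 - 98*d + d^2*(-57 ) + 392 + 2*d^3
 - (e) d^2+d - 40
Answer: b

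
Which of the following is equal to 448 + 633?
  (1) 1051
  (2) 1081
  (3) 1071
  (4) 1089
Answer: 2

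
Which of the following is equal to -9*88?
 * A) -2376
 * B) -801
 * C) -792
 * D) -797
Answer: C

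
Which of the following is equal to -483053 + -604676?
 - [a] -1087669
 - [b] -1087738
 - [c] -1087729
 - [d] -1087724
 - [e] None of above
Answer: c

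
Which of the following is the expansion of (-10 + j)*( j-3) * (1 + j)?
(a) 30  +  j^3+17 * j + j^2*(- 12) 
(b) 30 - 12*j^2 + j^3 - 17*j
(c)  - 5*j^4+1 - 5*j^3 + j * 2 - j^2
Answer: a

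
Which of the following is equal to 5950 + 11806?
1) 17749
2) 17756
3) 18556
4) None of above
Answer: 2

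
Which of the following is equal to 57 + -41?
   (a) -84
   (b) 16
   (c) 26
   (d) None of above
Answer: b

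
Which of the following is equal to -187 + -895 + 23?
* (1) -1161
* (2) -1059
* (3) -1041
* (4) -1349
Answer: 2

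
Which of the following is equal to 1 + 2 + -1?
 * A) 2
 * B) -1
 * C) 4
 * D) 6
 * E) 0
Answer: A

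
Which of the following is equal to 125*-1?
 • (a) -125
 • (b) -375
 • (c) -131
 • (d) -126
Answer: a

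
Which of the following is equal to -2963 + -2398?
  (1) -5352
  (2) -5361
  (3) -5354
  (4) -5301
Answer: 2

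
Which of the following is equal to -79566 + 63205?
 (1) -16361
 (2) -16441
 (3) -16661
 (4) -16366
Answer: 1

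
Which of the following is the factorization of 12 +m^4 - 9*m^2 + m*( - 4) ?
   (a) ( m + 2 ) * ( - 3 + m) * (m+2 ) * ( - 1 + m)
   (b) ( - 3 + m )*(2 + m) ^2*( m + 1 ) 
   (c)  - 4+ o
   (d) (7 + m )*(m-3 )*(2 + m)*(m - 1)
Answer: a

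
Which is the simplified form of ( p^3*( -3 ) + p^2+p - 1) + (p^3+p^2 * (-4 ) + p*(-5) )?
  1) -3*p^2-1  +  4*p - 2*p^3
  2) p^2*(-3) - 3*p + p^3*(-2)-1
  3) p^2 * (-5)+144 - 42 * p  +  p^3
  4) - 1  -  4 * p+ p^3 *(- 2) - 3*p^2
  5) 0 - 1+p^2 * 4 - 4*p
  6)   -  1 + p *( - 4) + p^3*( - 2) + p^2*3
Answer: 4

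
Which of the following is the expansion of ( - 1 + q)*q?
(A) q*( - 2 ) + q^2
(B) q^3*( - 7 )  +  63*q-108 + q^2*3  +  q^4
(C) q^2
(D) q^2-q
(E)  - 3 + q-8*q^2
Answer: D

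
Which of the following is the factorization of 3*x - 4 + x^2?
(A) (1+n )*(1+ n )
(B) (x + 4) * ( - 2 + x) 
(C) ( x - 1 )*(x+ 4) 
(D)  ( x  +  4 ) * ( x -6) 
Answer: C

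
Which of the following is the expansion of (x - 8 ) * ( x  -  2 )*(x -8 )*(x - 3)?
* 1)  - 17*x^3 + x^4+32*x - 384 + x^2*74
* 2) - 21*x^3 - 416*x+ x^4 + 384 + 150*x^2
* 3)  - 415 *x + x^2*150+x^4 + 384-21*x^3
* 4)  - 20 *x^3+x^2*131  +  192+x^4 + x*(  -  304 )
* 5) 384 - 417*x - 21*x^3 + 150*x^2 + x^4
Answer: 2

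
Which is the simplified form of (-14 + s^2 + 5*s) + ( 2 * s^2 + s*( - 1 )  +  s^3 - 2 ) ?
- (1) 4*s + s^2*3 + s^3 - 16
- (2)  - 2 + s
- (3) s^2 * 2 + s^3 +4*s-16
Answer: 1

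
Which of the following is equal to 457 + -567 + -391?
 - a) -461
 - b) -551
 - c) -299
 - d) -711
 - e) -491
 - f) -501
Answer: f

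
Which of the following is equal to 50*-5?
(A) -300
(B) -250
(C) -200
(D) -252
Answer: B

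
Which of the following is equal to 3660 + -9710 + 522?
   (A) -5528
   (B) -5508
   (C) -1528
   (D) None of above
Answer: A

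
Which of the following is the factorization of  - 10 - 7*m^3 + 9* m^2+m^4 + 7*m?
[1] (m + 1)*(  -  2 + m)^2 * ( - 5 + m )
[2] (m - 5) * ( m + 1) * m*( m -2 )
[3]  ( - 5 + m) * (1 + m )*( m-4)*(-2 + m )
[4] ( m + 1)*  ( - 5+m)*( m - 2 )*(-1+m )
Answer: 4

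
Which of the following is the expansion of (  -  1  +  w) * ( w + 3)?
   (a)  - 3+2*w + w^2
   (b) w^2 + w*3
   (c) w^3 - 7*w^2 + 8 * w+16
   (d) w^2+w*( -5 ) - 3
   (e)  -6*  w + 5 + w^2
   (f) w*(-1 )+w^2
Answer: a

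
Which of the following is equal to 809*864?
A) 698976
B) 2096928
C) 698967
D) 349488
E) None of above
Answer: A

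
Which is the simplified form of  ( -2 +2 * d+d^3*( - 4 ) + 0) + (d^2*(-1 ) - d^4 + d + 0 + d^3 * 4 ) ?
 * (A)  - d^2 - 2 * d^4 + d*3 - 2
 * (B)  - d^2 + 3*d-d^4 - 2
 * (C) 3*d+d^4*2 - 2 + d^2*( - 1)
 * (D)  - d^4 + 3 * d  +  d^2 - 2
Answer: B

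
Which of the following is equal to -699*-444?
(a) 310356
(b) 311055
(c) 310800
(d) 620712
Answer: a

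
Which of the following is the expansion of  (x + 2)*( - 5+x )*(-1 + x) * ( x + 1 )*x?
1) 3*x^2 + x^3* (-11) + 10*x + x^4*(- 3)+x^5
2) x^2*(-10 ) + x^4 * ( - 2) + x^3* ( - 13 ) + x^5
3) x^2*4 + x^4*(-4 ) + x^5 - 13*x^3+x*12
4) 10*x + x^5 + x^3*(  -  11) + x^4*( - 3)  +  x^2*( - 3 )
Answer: 1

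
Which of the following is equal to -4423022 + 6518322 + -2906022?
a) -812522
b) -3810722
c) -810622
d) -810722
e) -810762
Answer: d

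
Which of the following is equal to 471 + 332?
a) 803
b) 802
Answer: a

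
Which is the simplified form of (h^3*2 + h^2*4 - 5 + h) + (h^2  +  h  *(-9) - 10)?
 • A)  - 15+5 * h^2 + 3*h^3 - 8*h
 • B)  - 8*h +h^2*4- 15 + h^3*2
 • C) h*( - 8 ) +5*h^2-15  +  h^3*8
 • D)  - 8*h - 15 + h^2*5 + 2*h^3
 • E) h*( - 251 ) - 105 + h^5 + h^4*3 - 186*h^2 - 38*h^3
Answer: D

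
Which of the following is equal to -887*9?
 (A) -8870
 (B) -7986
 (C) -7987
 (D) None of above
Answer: D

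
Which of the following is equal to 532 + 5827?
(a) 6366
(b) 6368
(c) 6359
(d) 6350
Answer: c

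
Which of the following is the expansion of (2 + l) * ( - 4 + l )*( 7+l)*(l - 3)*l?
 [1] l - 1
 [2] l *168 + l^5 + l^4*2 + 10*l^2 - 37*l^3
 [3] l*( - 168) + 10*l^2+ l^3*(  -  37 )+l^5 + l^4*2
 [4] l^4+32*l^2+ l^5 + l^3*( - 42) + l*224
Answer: 2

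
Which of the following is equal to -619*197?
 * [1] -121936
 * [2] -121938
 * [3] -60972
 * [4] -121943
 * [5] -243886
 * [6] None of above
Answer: 4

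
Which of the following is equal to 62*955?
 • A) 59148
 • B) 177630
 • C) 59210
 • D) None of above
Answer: C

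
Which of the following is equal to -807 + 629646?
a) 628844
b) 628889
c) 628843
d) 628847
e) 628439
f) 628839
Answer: f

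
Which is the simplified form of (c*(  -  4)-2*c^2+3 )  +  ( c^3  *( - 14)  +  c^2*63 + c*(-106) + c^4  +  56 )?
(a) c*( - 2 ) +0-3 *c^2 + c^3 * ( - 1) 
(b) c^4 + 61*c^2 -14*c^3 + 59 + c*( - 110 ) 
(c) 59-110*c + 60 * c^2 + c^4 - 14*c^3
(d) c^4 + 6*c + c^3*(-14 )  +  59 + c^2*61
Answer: b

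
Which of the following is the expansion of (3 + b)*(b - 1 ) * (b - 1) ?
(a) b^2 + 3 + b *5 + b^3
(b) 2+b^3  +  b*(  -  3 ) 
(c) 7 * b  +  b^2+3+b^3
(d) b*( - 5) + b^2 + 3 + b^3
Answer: d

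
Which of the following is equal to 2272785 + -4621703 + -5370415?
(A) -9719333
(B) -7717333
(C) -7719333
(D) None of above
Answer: C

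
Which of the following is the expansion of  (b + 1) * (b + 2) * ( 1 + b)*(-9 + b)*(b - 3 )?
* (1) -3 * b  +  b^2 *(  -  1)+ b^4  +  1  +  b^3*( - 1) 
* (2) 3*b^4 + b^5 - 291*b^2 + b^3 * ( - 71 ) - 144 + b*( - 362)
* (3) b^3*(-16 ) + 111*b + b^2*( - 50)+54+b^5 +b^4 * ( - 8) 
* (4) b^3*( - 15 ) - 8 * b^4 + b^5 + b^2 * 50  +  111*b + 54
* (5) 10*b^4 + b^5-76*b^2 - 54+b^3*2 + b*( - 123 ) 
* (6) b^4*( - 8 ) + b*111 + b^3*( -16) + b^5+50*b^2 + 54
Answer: 6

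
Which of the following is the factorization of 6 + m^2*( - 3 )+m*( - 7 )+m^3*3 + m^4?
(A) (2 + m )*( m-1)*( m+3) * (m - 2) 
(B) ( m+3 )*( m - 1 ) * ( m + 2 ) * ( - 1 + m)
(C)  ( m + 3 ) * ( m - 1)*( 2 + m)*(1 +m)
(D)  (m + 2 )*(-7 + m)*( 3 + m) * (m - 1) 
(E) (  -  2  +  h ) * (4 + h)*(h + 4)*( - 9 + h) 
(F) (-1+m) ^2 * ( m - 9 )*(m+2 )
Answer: B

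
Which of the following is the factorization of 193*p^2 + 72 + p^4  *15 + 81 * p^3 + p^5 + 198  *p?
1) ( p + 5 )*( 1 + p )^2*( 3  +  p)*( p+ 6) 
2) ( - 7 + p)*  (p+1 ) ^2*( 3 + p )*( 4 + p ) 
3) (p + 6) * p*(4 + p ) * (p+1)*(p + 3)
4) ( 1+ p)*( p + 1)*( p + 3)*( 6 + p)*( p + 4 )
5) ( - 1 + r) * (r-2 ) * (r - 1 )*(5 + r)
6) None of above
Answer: 4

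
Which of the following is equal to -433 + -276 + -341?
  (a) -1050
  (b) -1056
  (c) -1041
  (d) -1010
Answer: a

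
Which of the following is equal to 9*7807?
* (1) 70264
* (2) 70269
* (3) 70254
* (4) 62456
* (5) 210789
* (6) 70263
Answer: 6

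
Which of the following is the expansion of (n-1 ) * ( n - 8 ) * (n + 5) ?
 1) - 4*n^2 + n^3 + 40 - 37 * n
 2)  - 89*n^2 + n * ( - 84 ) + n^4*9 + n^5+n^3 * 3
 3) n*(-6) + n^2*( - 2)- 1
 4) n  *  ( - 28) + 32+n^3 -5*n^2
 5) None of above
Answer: 1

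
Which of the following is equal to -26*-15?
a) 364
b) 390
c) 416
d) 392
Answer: b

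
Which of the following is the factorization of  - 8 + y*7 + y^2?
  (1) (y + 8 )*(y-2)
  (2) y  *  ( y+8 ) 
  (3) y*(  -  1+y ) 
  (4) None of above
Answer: 4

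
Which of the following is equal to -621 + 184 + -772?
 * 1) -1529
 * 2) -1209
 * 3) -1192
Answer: 2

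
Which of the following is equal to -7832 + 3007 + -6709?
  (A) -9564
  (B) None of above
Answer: B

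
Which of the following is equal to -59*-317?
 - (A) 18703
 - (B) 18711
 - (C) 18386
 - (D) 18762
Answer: A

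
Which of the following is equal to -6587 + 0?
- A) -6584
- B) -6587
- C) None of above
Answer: B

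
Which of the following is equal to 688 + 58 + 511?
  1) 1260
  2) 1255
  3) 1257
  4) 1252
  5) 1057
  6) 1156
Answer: 3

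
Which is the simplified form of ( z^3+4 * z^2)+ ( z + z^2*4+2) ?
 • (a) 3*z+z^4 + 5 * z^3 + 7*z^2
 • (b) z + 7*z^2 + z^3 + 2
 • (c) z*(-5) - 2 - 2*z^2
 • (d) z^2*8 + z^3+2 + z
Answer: d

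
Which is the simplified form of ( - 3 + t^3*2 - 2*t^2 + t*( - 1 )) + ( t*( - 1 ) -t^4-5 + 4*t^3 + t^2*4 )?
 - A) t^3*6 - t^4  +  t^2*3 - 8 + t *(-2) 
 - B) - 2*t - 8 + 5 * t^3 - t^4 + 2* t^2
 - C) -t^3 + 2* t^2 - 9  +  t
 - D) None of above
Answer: D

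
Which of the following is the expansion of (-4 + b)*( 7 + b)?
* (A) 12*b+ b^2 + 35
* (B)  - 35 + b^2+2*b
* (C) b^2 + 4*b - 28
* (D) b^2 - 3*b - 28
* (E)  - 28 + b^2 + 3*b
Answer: E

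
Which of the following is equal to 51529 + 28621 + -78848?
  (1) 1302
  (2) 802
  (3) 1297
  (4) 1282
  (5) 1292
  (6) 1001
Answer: 1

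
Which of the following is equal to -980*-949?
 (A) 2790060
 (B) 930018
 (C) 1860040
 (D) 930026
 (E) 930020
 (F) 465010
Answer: E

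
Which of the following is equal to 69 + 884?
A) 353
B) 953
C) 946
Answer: B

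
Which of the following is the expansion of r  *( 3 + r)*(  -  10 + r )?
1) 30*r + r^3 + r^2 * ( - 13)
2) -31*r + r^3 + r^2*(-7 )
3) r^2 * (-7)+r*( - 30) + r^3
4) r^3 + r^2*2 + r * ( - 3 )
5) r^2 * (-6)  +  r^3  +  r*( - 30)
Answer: 3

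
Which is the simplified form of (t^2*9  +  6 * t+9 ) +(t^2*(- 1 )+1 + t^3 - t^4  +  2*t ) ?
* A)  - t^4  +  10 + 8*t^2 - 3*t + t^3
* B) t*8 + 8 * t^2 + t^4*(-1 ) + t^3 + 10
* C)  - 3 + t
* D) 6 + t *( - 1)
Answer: B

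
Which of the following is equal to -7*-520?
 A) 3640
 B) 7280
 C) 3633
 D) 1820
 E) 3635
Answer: A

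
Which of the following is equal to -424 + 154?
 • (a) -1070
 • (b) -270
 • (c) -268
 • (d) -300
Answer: b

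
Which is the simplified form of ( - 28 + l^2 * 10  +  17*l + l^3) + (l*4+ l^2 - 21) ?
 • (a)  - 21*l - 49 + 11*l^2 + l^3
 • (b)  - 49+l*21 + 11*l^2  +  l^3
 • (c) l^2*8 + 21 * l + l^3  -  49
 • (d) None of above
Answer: b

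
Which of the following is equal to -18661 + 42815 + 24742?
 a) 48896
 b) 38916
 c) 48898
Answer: a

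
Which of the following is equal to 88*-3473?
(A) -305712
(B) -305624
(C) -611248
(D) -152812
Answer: B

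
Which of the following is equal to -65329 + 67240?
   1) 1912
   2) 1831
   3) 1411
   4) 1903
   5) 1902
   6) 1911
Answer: 6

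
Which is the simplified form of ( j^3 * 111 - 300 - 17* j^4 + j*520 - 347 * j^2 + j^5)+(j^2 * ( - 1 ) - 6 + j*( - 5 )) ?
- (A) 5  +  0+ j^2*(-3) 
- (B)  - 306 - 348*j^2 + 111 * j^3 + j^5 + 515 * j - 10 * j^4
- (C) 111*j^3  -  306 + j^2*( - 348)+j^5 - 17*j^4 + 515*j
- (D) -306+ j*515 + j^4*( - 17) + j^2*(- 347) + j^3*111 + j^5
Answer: C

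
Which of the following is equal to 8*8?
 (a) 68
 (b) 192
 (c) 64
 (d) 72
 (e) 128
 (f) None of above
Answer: c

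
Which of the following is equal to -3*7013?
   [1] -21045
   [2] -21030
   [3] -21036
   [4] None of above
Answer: 4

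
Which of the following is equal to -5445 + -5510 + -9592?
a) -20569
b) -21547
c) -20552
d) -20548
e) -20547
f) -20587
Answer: e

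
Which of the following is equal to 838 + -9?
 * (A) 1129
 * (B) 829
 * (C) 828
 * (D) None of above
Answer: B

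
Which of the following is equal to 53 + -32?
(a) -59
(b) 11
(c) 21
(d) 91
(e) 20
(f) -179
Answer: c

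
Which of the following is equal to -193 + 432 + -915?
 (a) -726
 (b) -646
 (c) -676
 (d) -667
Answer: c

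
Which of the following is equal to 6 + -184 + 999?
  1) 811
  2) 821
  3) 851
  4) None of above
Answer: 2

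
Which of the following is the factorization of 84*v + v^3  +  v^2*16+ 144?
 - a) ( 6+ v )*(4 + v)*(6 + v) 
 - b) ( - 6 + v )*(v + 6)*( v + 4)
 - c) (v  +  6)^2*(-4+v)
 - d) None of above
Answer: a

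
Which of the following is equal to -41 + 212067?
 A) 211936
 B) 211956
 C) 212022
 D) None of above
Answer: D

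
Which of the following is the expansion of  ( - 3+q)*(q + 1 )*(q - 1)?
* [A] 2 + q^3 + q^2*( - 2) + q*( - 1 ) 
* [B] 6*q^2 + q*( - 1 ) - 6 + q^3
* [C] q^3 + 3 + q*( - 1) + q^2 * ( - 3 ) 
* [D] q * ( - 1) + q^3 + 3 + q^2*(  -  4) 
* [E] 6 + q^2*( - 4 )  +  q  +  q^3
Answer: C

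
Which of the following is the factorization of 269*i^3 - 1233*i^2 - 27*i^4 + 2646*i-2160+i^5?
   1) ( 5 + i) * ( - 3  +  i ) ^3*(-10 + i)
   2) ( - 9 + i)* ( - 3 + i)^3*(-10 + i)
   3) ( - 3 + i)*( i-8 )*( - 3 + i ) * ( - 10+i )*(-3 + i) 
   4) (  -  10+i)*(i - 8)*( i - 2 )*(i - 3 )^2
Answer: 3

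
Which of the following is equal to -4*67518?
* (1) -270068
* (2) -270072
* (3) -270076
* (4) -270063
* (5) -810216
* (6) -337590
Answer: 2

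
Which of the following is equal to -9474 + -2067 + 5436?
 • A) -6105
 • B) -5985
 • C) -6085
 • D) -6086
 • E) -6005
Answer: A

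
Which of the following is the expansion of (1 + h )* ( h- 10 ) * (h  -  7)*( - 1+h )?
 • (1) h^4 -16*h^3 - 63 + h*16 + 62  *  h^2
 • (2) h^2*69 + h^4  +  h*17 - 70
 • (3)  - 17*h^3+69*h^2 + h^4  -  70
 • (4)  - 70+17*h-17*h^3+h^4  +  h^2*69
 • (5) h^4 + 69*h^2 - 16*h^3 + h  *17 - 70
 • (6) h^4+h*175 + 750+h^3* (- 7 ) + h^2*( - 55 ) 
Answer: 4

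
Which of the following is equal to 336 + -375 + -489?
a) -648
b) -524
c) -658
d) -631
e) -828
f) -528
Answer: f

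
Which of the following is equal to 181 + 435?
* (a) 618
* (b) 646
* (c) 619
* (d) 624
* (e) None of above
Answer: e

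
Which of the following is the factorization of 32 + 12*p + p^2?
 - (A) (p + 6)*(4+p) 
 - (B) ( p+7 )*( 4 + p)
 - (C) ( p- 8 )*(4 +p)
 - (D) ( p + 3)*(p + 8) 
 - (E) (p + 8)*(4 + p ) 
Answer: E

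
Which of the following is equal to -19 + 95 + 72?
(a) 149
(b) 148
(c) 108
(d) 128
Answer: b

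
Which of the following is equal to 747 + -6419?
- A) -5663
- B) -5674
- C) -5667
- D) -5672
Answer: D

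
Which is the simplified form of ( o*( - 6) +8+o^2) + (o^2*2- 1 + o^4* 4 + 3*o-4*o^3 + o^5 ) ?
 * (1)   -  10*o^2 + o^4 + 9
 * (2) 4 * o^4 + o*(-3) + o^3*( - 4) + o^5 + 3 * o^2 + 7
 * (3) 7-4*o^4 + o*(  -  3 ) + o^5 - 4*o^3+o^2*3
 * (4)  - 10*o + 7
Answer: 2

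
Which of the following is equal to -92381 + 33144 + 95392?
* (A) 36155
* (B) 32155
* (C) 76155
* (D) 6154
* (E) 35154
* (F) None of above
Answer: A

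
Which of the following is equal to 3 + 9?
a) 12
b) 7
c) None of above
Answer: a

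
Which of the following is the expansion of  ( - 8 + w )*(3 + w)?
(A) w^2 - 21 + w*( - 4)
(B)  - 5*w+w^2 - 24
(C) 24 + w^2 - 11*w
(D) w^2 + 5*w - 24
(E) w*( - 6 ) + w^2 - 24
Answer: B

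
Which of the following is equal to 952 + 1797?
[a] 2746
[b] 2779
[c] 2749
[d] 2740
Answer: c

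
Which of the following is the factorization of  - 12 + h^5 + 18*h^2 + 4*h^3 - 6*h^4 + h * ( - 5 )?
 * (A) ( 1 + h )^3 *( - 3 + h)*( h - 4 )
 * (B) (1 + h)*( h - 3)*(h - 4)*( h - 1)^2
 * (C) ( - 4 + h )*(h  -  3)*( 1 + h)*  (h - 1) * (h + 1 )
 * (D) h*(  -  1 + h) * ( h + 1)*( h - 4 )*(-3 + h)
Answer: C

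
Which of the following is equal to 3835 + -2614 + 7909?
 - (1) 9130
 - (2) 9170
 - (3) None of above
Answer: 1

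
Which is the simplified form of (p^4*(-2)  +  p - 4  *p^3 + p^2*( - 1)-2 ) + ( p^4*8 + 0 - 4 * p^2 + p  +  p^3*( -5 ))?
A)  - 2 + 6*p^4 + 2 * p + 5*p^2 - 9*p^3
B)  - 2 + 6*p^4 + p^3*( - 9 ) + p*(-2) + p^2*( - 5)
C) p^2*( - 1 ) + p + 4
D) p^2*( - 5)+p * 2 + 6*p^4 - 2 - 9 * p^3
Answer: D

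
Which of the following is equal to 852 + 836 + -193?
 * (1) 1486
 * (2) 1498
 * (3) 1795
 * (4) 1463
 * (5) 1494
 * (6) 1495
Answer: 6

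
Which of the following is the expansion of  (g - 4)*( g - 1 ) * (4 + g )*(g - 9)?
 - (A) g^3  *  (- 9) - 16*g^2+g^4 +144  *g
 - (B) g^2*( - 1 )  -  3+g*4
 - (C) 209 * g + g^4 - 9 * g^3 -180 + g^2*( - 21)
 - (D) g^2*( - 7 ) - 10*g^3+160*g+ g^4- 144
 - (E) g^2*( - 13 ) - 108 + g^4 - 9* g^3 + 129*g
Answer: D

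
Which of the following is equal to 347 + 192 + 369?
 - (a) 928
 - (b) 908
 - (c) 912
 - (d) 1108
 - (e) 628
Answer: b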